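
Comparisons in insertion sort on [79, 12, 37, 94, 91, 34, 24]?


Algorithm: insertion sort
Input: [79, 12, 37, 94, 91, 34, 24]
Sorted: [12, 24, 34, 37, 79, 91, 94]

17


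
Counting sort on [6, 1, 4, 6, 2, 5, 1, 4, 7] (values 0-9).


Input: [6, 1, 4, 6, 2, 5, 1, 4, 7]
Counts: [0, 2, 1, 0, 2, 1, 2, 1, 0, 0]

Sorted: [1, 1, 2, 4, 4, 5, 6, 6, 7]


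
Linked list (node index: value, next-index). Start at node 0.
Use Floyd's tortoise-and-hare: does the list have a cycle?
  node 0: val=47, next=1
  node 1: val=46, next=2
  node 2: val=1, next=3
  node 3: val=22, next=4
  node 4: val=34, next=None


Floyd's tortoise (slow, +1) and hare (fast, +2):
  init: slow=0, fast=0
  step 1: slow=1, fast=2
  step 2: slow=2, fast=4
  step 3: fast -> None, no cycle

Cycle: no


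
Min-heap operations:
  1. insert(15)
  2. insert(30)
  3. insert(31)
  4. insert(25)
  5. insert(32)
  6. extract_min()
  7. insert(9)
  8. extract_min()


insert(15) -> [15]
insert(30) -> [15, 30]
insert(31) -> [15, 30, 31]
insert(25) -> [15, 25, 31, 30]
insert(32) -> [15, 25, 31, 30, 32]
extract_min()->15, [25, 30, 31, 32]
insert(9) -> [9, 25, 31, 32, 30]
extract_min()->9, [25, 30, 31, 32]

Final heap: [25, 30, 31, 32]


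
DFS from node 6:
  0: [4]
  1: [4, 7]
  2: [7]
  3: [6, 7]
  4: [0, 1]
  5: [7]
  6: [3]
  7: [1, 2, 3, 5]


Visit 6, push [3]
Visit 3, push [7]
Visit 7, push [5, 2, 1]
Visit 1, push [4]
Visit 4, push [0]
Visit 0, push []
Visit 2, push []
Visit 5, push []

DFS order: [6, 3, 7, 1, 4, 0, 2, 5]


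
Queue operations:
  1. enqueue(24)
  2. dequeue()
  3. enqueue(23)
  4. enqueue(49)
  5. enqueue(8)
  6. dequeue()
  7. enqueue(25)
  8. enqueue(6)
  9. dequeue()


enqueue(24) -> [24]
dequeue()->24, []
enqueue(23) -> [23]
enqueue(49) -> [23, 49]
enqueue(8) -> [23, 49, 8]
dequeue()->23, [49, 8]
enqueue(25) -> [49, 8, 25]
enqueue(6) -> [49, 8, 25, 6]
dequeue()->49, [8, 25, 6]

Final queue: [8, 25, 6]


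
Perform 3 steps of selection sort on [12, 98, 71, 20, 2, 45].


Initial: [12, 98, 71, 20, 2, 45]
Step 1: min=2 at 4
  Swap: [2, 98, 71, 20, 12, 45]
Step 2: min=12 at 4
  Swap: [2, 12, 71, 20, 98, 45]
Step 3: min=20 at 3
  Swap: [2, 12, 20, 71, 98, 45]

After 3 steps: [2, 12, 20, 71, 98, 45]


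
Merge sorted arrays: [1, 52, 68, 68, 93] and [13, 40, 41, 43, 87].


Take 1 from A
Take 13 from B
Take 40 from B
Take 41 from B
Take 43 from B
Take 52 from A
Take 68 from A
Take 68 from A
Take 87 from B

Merged: [1, 13, 40, 41, 43, 52, 68, 68, 87, 93]


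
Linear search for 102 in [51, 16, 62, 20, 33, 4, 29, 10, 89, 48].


i=0: 51!=102
i=1: 16!=102
i=2: 62!=102
i=3: 20!=102
i=4: 33!=102
i=5: 4!=102
i=6: 29!=102
i=7: 10!=102
i=8: 89!=102
i=9: 48!=102

Not found, 10 comps


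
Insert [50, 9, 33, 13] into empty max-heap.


Insert 50: [50]
Insert 9: [50, 9]
Insert 33: [50, 9, 33]
Insert 13: [50, 13, 33, 9]

Final heap: [50, 13, 33, 9]


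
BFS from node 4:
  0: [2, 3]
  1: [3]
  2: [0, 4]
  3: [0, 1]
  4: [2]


Visit 4, enqueue [2]
Visit 2, enqueue [0]
Visit 0, enqueue [3]
Visit 3, enqueue [1]
Visit 1, enqueue []

BFS order: [4, 2, 0, 3, 1]


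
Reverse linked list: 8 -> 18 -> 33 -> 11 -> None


Step 1: curr=8, set curr.next=prev(None) | reversed so far: 8
Step 2: curr=18, set curr.next=prev(8) | reversed so far: 18 -> 8
Step 3: curr=33, set curr.next=prev(18) | reversed so far: 33 -> 18 -> 8
Step 4: curr=11, set curr.next=prev(33) | reversed so far: 11 -> 33 -> 18 -> 8

11 -> 33 -> 18 -> 8 -> None


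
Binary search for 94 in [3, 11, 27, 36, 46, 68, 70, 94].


Step 1: lo=0, hi=7, mid=3, val=36
Step 2: lo=4, hi=7, mid=5, val=68
Step 3: lo=6, hi=7, mid=6, val=70
Step 4: lo=7, hi=7, mid=7, val=94

Found at index 7


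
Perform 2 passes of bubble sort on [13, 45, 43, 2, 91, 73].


Initial: [13, 45, 43, 2, 91, 73]
Pass 1: [13, 43, 2, 45, 73, 91] (3 swaps)
Pass 2: [13, 2, 43, 45, 73, 91] (1 swaps)

After 2 passes: [13, 2, 43, 45, 73, 91]


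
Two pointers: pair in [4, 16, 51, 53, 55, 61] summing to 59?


lo=0(4)+hi=5(61)=65
lo=0(4)+hi=4(55)=59

Yes: 4+55=59


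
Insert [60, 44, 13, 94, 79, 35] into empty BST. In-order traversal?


Insert 60: root
Insert 44: L from 60
Insert 13: L from 60 -> L from 44
Insert 94: R from 60
Insert 79: R from 60 -> L from 94
Insert 35: L from 60 -> L from 44 -> R from 13

In-order: [13, 35, 44, 60, 79, 94]


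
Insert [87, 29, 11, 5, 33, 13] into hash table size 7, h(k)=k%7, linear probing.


Insert 87: h=3 -> slot 3
Insert 29: h=1 -> slot 1
Insert 11: h=4 -> slot 4
Insert 5: h=5 -> slot 5
Insert 33: h=5, 1 probes -> slot 6
Insert 13: h=6, 1 probes -> slot 0

Table: [13, 29, None, 87, 11, 5, 33]


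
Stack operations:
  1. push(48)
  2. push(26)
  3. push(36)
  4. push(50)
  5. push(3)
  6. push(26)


push(48) -> [48]
push(26) -> [48, 26]
push(36) -> [48, 26, 36]
push(50) -> [48, 26, 36, 50]
push(3) -> [48, 26, 36, 50, 3]
push(26) -> [48, 26, 36, 50, 3, 26]

Final stack: [48, 26, 36, 50, 3, 26]


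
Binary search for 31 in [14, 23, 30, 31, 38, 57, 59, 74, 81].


Step 1: lo=0, hi=8, mid=4, val=38
Step 2: lo=0, hi=3, mid=1, val=23
Step 3: lo=2, hi=3, mid=2, val=30
Step 4: lo=3, hi=3, mid=3, val=31

Found at index 3


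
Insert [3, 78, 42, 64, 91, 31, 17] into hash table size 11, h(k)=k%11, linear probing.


Insert 3: h=3 -> slot 3
Insert 78: h=1 -> slot 1
Insert 42: h=9 -> slot 9
Insert 64: h=9, 1 probes -> slot 10
Insert 91: h=3, 1 probes -> slot 4
Insert 31: h=9, 2 probes -> slot 0
Insert 17: h=6 -> slot 6

Table: [31, 78, None, 3, 91, None, 17, None, None, 42, 64]


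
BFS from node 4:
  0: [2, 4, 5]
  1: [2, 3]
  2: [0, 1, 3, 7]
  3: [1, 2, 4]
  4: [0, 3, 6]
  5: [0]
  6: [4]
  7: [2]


Visit 4, enqueue [0, 3, 6]
Visit 0, enqueue [2, 5]
Visit 3, enqueue [1]
Visit 6, enqueue []
Visit 2, enqueue [7]
Visit 5, enqueue []
Visit 1, enqueue []
Visit 7, enqueue []

BFS order: [4, 0, 3, 6, 2, 5, 1, 7]


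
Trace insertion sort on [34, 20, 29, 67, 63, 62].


Initial: [34, 20, 29, 67, 63, 62]
Insert 20: [20, 34, 29, 67, 63, 62]
Insert 29: [20, 29, 34, 67, 63, 62]
Insert 67: [20, 29, 34, 67, 63, 62]
Insert 63: [20, 29, 34, 63, 67, 62]
Insert 62: [20, 29, 34, 62, 63, 67]

Sorted: [20, 29, 34, 62, 63, 67]


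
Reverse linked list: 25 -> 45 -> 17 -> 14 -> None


Step 1: curr=25, set curr.next=prev(None) | reversed so far: 25
Step 2: curr=45, set curr.next=prev(25) | reversed so far: 45 -> 25
Step 3: curr=17, set curr.next=prev(45) | reversed so far: 17 -> 45 -> 25
Step 4: curr=14, set curr.next=prev(17) | reversed so far: 14 -> 17 -> 45 -> 25

14 -> 17 -> 45 -> 25 -> None


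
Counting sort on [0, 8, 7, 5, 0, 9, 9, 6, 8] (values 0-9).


Input: [0, 8, 7, 5, 0, 9, 9, 6, 8]
Counts: [2, 0, 0, 0, 0, 1, 1, 1, 2, 2]

Sorted: [0, 0, 5, 6, 7, 8, 8, 9, 9]


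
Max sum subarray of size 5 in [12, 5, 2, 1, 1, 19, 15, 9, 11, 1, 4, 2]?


[0:5]: 21
[1:6]: 28
[2:7]: 38
[3:8]: 45
[4:9]: 55
[5:10]: 55
[6:11]: 40
[7:12]: 27

Max: 55 at [4:9]


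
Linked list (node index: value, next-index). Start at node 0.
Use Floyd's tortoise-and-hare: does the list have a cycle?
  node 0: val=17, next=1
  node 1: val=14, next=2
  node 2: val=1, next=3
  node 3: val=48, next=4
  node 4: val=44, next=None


Floyd's tortoise (slow, +1) and hare (fast, +2):
  init: slow=0, fast=0
  step 1: slow=1, fast=2
  step 2: slow=2, fast=4
  step 3: fast -> None, no cycle

Cycle: no


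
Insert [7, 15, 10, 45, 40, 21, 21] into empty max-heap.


Insert 7: [7]
Insert 15: [15, 7]
Insert 10: [15, 7, 10]
Insert 45: [45, 15, 10, 7]
Insert 40: [45, 40, 10, 7, 15]
Insert 21: [45, 40, 21, 7, 15, 10]
Insert 21: [45, 40, 21, 7, 15, 10, 21]

Final heap: [45, 40, 21, 7, 15, 10, 21]


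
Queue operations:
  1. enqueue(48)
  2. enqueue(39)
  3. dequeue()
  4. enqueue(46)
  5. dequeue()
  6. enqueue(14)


enqueue(48) -> [48]
enqueue(39) -> [48, 39]
dequeue()->48, [39]
enqueue(46) -> [39, 46]
dequeue()->39, [46]
enqueue(14) -> [46, 14]

Final queue: [46, 14]


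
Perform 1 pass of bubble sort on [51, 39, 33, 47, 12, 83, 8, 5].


Initial: [51, 39, 33, 47, 12, 83, 8, 5]
Pass 1: [39, 33, 47, 12, 51, 8, 5, 83] (6 swaps)

After 1 pass: [39, 33, 47, 12, 51, 8, 5, 83]


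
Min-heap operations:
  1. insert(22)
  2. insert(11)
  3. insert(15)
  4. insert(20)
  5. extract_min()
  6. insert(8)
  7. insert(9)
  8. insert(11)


insert(22) -> [22]
insert(11) -> [11, 22]
insert(15) -> [11, 22, 15]
insert(20) -> [11, 20, 15, 22]
extract_min()->11, [15, 20, 22]
insert(8) -> [8, 15, 22, 20]
insert(9) -> [8, 9, 22, 20, 15]
insert(11) -> [8, 9, 11, 20, 15, 22]

Final heap: [8, 9, 11, 20, 15, 22]


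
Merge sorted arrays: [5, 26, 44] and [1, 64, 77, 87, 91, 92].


Take 1 from B
Take 5 from A
Take 26 from A
Take 44 from A

Merged: [1, 5, 26, 44, 64, 77, 87, 91, 92]


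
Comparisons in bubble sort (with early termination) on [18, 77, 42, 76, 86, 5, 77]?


Algorithm: bubble sort (with early termination)
Input: [18, 77, 42, 76, 86, 5, 77]
Sorted: [5, 18, 42, 76, 77, 77, 86]

21


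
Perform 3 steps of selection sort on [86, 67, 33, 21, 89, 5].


Initial: [86, 67, 33, 21, 89, 5]
Step 1: min=5 at 5
  Swap: [5, 67, 33, 21, 89, 86]
Step 2: min=21 at 3
  Swap: [5, 21, 33, 67, 89, 86]
Step 3: min=33 at 2
  Swap: [5, 21, 33, 67, 89, 86]

After 3 steps: [5, 21, 33, 67, 89, 86]


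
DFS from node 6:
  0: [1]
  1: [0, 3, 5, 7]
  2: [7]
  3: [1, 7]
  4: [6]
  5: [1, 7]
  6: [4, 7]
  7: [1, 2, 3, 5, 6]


Visit 6, push [7, 4]
Visit 4, push []
Visit 7, push [5, 3, 2, 1]
Visit 1, push [5, 3, 0]
Visit 0, push []
Visit 3, push []
Visit 5, push []
Visit 2, push []

DFS order: [6, 4, 7, 1, 0, 3, 5, 2]


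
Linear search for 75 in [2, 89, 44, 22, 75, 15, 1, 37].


i=0: 2!=75
i=1: 89!=75
i=2: 44!=75
i=3: 22!=75
i=4: 75==75 found!

Found at 4, 5 comps


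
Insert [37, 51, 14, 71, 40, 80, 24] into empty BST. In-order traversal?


Insert 37: root
Insert 51: R from 37
Insert 14: L from 37
Insert 71: R from 37 -> R from 51
Insert 40: R from 37 -> L from 51
Insert 80: R from 37 -> R from 51 -> R from 71
Insert 24: L from 37 -> R from 14

In-order: [14, 24, 37, 40, 51, 71, 80]


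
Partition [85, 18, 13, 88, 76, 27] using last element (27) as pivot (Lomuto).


Pivot: 27
  18 <= 27: swap -> [18, 85, 13, 88, 76, 27]
  13 <= 27: swap -> [18, 13, 85, 88, 76, 27]
Place pivot at 2: [18, 13, 27, 88, 76, 85]

Partitioned: [18, 13, 27, 88, 76, 85]


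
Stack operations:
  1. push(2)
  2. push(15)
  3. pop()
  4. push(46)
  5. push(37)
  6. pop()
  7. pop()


push(2) -> [2]
push(15) -> [2, 15]
pop()->15, [2]
push(46) -> [2, 46]
push(37) -> [2, 46, 37]
pop()->37, [2, 46]
pop()->46, [2]

Final stack: [2]


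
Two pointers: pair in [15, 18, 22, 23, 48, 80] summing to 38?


lo=0(15)+hi=5(80)=95
lo=0(15)+hi=4(48)=63
lo=0(15)+hi=3(23)=38

Yes: 15+23=38


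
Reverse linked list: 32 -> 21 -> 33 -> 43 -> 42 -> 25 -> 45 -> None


Step 1: curr=32, set curr.next=prev(None) | reversed so far: 32
Step 2: curr=21, set curr.next=prev(32) | reversed so far: 21 -> 32
Step 3: curr=33, set curr.next=prev(21) | reversed so far: 33 -> 21 -> 32
Step 4: curr=43, set curr.next=prev(33) | reversed so far: 43 -> 33 -> 21 -> 32
Step 5: curr=42, set curr.next=prev(43) | reversed so far: 42 -> 43 -> 33 -> 21 -> 32
Step 6: curr=25, set curr.next=prev(42) | reversed so far: 25 -> 42 -> 43 -> 33 -> 21 -> 32
Step 7: curr=45, set curr.next=prev(25) | reversed so far: 45 -> 25 -> 42 -> 43 -> 33 -> 21 -> 32

45 -> 25 -> 42 -> 43 -> 33 -> 21 -> 32 -> None


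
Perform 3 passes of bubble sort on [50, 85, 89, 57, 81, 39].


Initial: [50, 85, 89, 57, 81, 39]
Pass 1: [50, 85, 57, 81, 39, 89] (3 swaps)
Pass 2: [50, 57, 81, 39, 85, 89] (3 swaps)
Pass 3: [50, 57, 39, 81, 85, 89] (1 swaps)

After 3 passes: [50, 57, 39, 81, 85, 89]


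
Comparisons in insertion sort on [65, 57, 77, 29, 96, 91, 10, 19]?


Algorithm: insertion sort
Input: [65, 57, 77, 29, 96, 91, 10, 19]
Sorted: [10, 19, 29, 57, 65, 77, 91, 96]

21


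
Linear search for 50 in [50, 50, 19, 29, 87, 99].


i=0: 50==50 found!

Found at 0, 1 comps


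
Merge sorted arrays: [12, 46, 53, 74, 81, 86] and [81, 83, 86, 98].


Take 12 from A
Take 46 from A
Take 53 from A
Take 74 from A
Take 81 from A
Take 81 from B
Take 83 from B
Take 86 from A

Merged: [12, 46, 53, 74, 81, 81, 83, 86, 86, 98]


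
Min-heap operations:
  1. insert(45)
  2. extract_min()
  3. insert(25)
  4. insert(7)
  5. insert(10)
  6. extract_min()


insert(45) -> [45]
extract_min()->45, []
insert(25) -> [25]
insert(7) -> [7, 25]
insert(10) -> [7, 25, 10]
extract_min()->7, [10, 25]

Final heap: [10, 25]


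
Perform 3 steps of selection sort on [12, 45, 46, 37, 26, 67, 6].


Initial: [12, 45, 46, 37, 26, 67, 6]
Step 1: min=6 at 6
  Swap: [6, 45, 46, 37, 26, 67, 12]
Step 2: min=12 at 6
  Swap: [6, 12, 46, 37, 26, 67, 45]
Step 3: min=26 at 4
  Swap: [6, 12, 26, 37, 46, 67, 45]

After 3 steps: [6, 12, 26, 37, 46, 67, 45]


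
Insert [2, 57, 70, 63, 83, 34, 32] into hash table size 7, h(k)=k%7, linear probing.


Insert 2: h=2 -> slot 2
Insert 57: h=1 -> slot 1
Insert 70: h=0 -> slot 0
Insert 63: h=0, 3 probes -> slot 3
Insert 83: h=6 -> slot 6
Insert 34: h=6, 5 probes -> slot 4
Insert 32: h=4, 1 probes -> slot 5

Table: [70, 57, 2, 63, 34, 32, 83]


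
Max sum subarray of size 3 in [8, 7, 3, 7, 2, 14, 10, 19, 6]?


[0:3]: 18
[1:4]: 17
[2:5]: 12
[3:6]: 23
[4:7]: 26
[5:8]: 43
[6:9]: 35

Max: 43 at [5:8]


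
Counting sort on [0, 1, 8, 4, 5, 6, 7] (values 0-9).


Input: [0, 1, 8, 4, 5, 6, 7]
Counts: [1, 1, 0, 0, 1, 1, 1, 1, 1, 0]

Sorted: [0, 1, 4, 5, 6, 7, 8]


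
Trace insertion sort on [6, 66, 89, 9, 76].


Initial: [6, 66, 89, 9, 76]
Insert 66: [6, 66, 89, 9, 76]
Insert 89: [6, 66, 89, 9, 76]
Insert 9: [6, 9, 66, 89, 76]
Insert 76: [6, 9, 66, 76, 89]

Sorted: [6, 9, 66, 76, 89]


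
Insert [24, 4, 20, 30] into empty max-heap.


Insert 24: [24]
Insert 4: [24, 4]
Insert 20: [24, 4, 20]
Insert 30: [30, 24, 20, 4]

Final heap: [30, 24, 20, 4]


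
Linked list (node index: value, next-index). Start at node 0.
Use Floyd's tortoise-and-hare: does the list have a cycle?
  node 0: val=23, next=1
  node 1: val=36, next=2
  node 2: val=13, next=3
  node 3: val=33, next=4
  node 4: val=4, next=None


Floyd's tortoise (slow, +1) and hare (fast, +2):
  init: slow=0, fast=0
  step 1: slow=1, fast=2
  step 2: slow=2, fast=4
  step 3: fast -> None, no cycle

Cycle: no


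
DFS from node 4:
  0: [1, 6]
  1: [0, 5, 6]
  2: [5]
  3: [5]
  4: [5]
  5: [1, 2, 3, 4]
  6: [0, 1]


Visit 4, push [5]
Visit 5, push [3, 2, 1]
Visit 1, push [6, 0]
Visit 0, push [6]
Visit 6, push []
Visit 2, push []
Visit 3, push []

DFS order: [4, 5, 1, 0, 6, 2, 3]


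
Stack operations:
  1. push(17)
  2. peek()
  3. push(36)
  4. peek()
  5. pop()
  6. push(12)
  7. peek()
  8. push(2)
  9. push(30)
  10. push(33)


push(17) -> [17]
peek()->17
push(36) -> [17, 36]
peek()->36
pop()->36, [17]
push(12) -> [17, 12]
peek()->12
push(2) -> [17, 12, 2]
push(30) -> [17, 12, 2, 30]
push(33) -> [17, 12, 2, 30, 33]

Final stack: [17, 12, 2, 30, 33]


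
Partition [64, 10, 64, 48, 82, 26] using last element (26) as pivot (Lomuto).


Pivot: 26
  10 <= 26: swap -> [10, 64, 64, 48, 82, 26]
Place pivot at 1: [10, 26, 64, 48, 82, 64]

Partitioned: [10, 26, 64, 48, 82, 64]


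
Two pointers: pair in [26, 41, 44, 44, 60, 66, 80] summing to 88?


lo=0(26)+hi=6(80)=106
lo=0(26)+hi=5(66)=92
lo=0(26)+hi=4(60)=86
lo=1(41)+hi=4(60)=101
lo=1(41)+hi=3(44)=85
lo=2(44)+hi=3(44)=88

Yes: 44+44=88


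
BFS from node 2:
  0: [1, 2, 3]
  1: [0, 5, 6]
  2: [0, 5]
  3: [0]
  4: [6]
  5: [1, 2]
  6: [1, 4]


Visit 2, enqueue [0, 5]
Visit 0, enqueue [1, 3]
Visit 5, enqueue []
Visit 1, enqueue [6]
Visit 3, enqueue []
Visit 6, enqueue [4]
Visit 4, enqueue []

BFS order: [2, 0, 5, 1, 3, 6, 4]


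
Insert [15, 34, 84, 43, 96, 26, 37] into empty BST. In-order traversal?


Insert 15: root
Insert 34: R from 15
Insert 84: R from 15 -> R from 34
Insert 43: R from 15 -> R from 34 -> L from 84
Insert 96: R from 15 -> R from 34 -> R from 84
Insert 26: R from 15 -> L from 34
Insert 37: R from 15 -> R from 34 -> L from 84 -> L from 43

In-order: [15, 26, 34, 37, 43, 84, 96]


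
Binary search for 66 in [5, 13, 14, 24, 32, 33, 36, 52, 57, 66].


Step 1: lo=0, hi=9, mid=4, val=32
Step 2: lo=5, hi=9, mid=7, val=52
Step 3: lo=8, hi=9, mid=8, val=57
Step 4: lo=9, hi=9, mid=9, val=66

Found at index 9


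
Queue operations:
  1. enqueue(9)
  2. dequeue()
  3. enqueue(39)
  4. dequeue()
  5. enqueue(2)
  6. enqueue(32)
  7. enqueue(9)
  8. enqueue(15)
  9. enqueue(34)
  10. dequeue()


enqueue(9) -> [9]
dequeue()->9, []
enqueue(39) -> [39]
dequeue()->39, []
enqueue(2) -> [2]
enqueue(32) -> [2, 32]
enqueue(9) -> [2, 32, 9]
enqueue(15) -> [2, 32, 9, 15]
enqueue(34) -> [2, 32, 9, 15, 34]
dequeue()->2, [32, 9, 15, 34]

Final queue: [32, 9, 15, 34]


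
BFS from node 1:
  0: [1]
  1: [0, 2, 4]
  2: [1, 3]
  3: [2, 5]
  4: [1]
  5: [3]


Visit 1, enqueue [0, 2, 4]
Visit 0, enqueue []
Visit 2, enqueue [3]
Visit 4, enqueue []
Visit 3, enqueue [5]
Visit 5, enqueue []

BFS order: [1, 0, 2, 4, 3, 5]


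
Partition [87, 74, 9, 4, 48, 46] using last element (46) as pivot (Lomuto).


Pivot: 46
  9 <= 46: swap -> [9, 74, 87, 4, 48, 46]
  4 <= 46: swap -> [9, 4, 87, 74, 48, 46]
Place pivot at 2: [9, 4, 46, 74, 48, 87]

Partitioned: [9, 4, 46, 74, 48, 87]


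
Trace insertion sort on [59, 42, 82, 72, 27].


Initial: [59, 42, 82, 72, 27]
Insert 42: [42, 59, 82, 72, 27]
Insert 82: [42, 59, 82, 72, 27]
Insert 72: [42, 59, 72, 82, 27]
Insert 27: [27, 42, 59, 72, 82]

Sorted: [27, 42, 59, 72, 82]


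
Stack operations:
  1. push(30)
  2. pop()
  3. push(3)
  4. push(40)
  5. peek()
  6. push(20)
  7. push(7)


push(30) -> [30]
pop()->30, []
push(3) -> [3]
push(40) -> [3, 40]
peek()->40
push(20) -> [3, 40, 20]
push(7) -> [3, 40, 20, 7]

Final stack: [3, 40, 20, 7]


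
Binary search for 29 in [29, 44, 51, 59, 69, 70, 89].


Step 1: lo=0, hi=6, mid=3, val=59
Step 2: lo=0, hi=2, mid=1, val=44
Step 3: lo=0, hi=0, mid=0, val=29

Found at index 0


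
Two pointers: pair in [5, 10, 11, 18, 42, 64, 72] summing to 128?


lo=0(5)+hi=6(72)=77
lo=1(10)+hi=6(72)=82
lo=2(11)+hi=6(72)=83
lo=3(18)+hi=6(72)=90
lo=4(42)+hi=6(72)=114
lo=5(64)+hi=6(72)=136

No pair found


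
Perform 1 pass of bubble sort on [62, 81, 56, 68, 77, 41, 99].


Initial: [62, 81, 56, 68, 77, 41, 99]
Pass 1: [62, 56, 68, 77, 41, 81, 99] (4 swaps)

After 1 pass: [62, 56, 68, 77, 41, 81, 99]


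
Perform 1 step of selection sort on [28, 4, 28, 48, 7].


Initial: [28, 4, 28, 48, 7]
Step 1: min=4 at 1
  Swap: [4, 28, 28, 48, 7]

After 1 step: [4, 28, 28, 48, 7]


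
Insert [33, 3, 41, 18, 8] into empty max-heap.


Insert 33: [33]
Insert 3: [33, 3]
Insert 41: [41, 3, 33]
Insert 18: [41, 18, 33, 3]
Insert 8: [41, 18, 33, 3, 8]

Final heap: [41, 18, 33, 3, 8]


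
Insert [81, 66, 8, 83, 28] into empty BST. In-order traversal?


Insert 81: root
Insert 66: L from 81
Insert 8: L from 81 -> L from 66
Insert 83: R from 81
Insert 28: L from 81 -> L from 66 -> R from 8

In-order: [8, 28, 66, 81, 83]


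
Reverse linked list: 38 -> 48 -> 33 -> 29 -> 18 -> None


Step 1: curr=38, set curr.next=prev(None) | reversed so far: 38
Step 2: curr=48, set curr.next=prev(38) | reversed so far: 48 -> 38
Step 3: curr=33, set curr.next=prev(48) | reversed so far: 33 -> 48 -> 38
Step 4: curr=29, set curr.next=prev(33) | reversed so far: 29 -> 33 -> 48 -> 38
Step 5: curr=18, set curr.next=prev(29) | reversed so far: 18 -> 29 -> 33 -> 48 -> 38

18 -> 29 -> 33 -> 48 -> 38 -> None


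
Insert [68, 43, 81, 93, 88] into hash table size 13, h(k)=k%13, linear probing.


Insert 68: h=3 -> slot 3
Insert 43: h=4 -> slot 4
Insert 81: h=3, 2 probes -> slot 5
Insert 93: h=2 -> slot 2
Insert 88: h=10 -> slot 10

Table: [None, None, 93, 68, 43, 81, None, None, None, None, 88, None, None]


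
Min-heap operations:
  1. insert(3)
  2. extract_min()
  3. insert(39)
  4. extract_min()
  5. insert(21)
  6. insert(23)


insert(3) -> [3]
extract_min()->3, []
insert(39) -> [39]
extract_min()->39, []
insert(21) -> [21]
insert(23) -> [21, 23]

Final heap: [21, 23]


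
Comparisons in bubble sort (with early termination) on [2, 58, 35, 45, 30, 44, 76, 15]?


Algorithm: bubble sort (with early termination)
Input: [2, 58, 35, 45, 30, 44, 76, 15]
Sorted: [2, 15, 30, 35, 44, 45, 58, 76]

28


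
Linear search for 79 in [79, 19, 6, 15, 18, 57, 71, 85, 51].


i=0: 79==79 found!

Found at 0, 1 comps


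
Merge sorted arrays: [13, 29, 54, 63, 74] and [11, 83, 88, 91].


Take 11 from B
Take 13 from A
Take 29 from A
Take 54 from A
Take 63 from A
Take 74 from A

Merged: [11, 13, 29, 54, 63, 74, 83, 88, 91]


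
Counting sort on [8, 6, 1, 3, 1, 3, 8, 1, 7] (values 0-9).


Input: [8, 6, 1, 3, 1, 3, 8, 1, 7]
Counts: [0, 3, 0, 2, 0, 0, 1, 1, 2, 0]

Sorted: [1, 1, 1, 3, 3, 6, 7, 8, 8]


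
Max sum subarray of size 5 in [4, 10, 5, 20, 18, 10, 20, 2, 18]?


[0:5]: 57
[1:6]: 63
[2:7]: 73
[3:8]: 70
[4:9]: 68

Max: 73 at [2:7]


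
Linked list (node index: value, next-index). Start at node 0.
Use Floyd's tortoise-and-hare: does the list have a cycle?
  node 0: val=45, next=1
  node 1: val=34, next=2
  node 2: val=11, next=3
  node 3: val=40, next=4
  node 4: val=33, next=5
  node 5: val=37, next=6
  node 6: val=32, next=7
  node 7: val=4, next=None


Floyd's tortoise (slow, +1) and hare (fast, +2):
  init: slow=0, fast=0
  step 1: slow=1, fast=2
  step 2: slow=2, fast=4
  step 3: slow=3, fast=6
  step 4: fast 6->7->None, no cycle

Cycle: no


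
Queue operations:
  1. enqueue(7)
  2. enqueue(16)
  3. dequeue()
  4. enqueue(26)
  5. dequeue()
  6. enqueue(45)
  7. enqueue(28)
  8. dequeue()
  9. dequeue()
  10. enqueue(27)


enqueue(7) -> [7]
enqueue(16) -> [7, 16]
dequeue()->7, [16]
enqueue(26) -> [16, 26]
dequeue()->16, [26]
enqueue(45) -> [26, 45]
enqueue(28) -> [26, 45, 28]
dequeue()->26, [45, 28]
dequeue()->45, [28]
enqueue(27) -> [28, 27]

Final queue: [28, 27]


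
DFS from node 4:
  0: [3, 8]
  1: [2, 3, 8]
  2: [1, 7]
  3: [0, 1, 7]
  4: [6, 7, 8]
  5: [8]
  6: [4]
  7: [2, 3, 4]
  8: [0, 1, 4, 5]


Visit 4, push [8, 7, 6]
Visit 6, push []
Visit 7, push [3, 2]
Visit 2, push [1]
Visit 1, push [8, 3]
Visit 3, push [0]
Visit 0, push [8]
Visit 8, push [5]
Visit 5, push []

DFS order: [4, 6, 7, 2, 1, 3, 0, 8, 5]


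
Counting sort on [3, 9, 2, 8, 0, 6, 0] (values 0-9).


Input: [3, 9, 2, 8, 0, 6, 0]
Counts: [2, 0, 1, 1, 0, 0, 1, 0, 1, 1]

Sorted: [0, 0, 2, 3, 6, 8, 9]


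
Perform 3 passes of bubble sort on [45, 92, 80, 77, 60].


Initial: [45, 92, 80, 77, 60]
Pass 1: [45, 80, 77, 60, 92] (3 swaps)
Pass 2: [45, 77, 60, 80, 92] (2 swaps)
Pass 3: [45, 60, 77, 80, 92] (1 swaps)

After 3 passes: [45, 60, 77, 80, 92]


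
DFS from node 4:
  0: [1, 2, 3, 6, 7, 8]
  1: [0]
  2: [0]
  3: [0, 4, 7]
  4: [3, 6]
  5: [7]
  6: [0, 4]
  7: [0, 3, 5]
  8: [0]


Visit 4, push [6, 3]
Visit 3, push [7, 0]
Visit 0, push [8, 7, 6, 2, 1]
Visit 1, push []
Visit 2, push []
Visit 6, push []
Visit 7, push [5]
Visit 5, push []
Visit 8, push []

DFS order: [4, 3, 0, 1, 2, 6, 7, 5, 8]


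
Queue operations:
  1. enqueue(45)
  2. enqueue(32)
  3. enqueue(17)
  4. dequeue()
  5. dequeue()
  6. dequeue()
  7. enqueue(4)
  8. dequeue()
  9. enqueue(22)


enqueue(45) -> [45]
enqueue(32) -> [45, 32]
enqueue(17) -> [45, 32, 17]
dequeue()->45, [32, 17]
dequeue()->32, [17]
dequeue()->17, []
enqueue(4) -> [4]
dequeue()->4, []
enqueue(22) -> [22]

Final queue: [22]


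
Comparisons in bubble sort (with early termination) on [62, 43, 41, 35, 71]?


Algorithm: bubble sort (with early termination)
Input: [62, 43, 41, 35, 71]
Sorted: [35, 41, 43, 62, 71]

10


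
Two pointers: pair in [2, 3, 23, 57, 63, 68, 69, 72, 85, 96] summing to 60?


lo=0(2)+hi=9(96)=98
lo=0(2)+hi=8(85)=87
lo=0(2)+hi=7(72)=74
lo=0(2)+hi=6(69)=71
lo=0(2)+hi=5(68)=70
lo=0(2)+hi=4(63)=65
lo=0(2)+hi=3(57)=59
lo=1(3)+hi=3(57)=60

Yes: 3+57=60


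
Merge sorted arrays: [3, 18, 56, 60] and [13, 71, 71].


Take 3 from A
Take 13 from B
Take 18 from A
Take 56 from A
Take 60 from A

Merged: [3, 13, 18, 56, 60, 71, 71]


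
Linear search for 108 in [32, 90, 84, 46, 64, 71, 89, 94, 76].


i=0: 32!=108
i=1: 90!=108
i=2: 84!=108
i=3: 46!=108
i=4: 64!=108
i=5: 71!=108
i=6: 89!=108
i=7: 94!=108
i=8: 76!=108

Not found, 9 comps


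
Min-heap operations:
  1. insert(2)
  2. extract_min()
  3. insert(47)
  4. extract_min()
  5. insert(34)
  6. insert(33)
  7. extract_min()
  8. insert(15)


insert(2) -> [2]
extract_min()->2, []
insert(47) -> [47]
extract_min()->47, []
insert(34) -> [34]
insert(33) -> [33, 34]
extract_min()->33, [34]
insert(15) -> [15, 34]

Final heap: [15, 34]


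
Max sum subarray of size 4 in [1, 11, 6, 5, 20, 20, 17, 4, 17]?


[0:4]: 23
[1:5]: 42
[2:6]: 51
[3:7]: 62
[4:8]: 61
[5:9]: 58

Max: 62 at [3:7]


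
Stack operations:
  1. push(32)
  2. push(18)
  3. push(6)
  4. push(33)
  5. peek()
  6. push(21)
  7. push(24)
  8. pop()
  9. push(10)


push(32) -> [32]
push(18) -> [32, 18]
push(6) -> [32, 18, 6]
push(33) -> [32, 18, 6, 33]
peek()->33
push(21) -> [32, 18, 6, 33, 21]
push(24) -> [32, 18, 6, 33, 21, 24]
pop()->24, [32, 18, 6, 33, 21]
push(10) -> [32, 18, 6, 33, 21, 10]

Final stack: [32, 18, 6, 33, 21, 10]


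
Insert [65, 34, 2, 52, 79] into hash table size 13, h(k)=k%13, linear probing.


Insert 65: h=0 -> slot 0
Insert 34: h=8 -> slot 8
Insert 2: h=2 -> slot 2
Insert 52: h=0, 1 probes -> slot 1
Insert 79: h=1, 2 probes -> slot 3

Table: [65, 52, 2, 79, None, None, None, None, 34, None, None, None, None]


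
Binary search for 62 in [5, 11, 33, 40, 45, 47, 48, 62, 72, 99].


Step 1: lo=0, hi=9, mid=4, val=45
Step 2: lo=5, hi=9, mid=7, val=62

Found at index 7


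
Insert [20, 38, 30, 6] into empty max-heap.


Insert 20: [20]
Insert 38: [38, 20]
Insert 30: [38, 20, 30]
Insert 6: [38, 20, 30, 6]

Final heap: [38, 20, 30, 6]


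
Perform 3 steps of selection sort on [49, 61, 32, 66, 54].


Initial: [49, 61, 32, 66, 54]
Step 1: min=32 at 2
  Swap: [32, 61, 49, 66, 54]
Step 2: min=49 at 2
  Swap: [32, 49, 61, 66, 54]
Step 3: min=54 at 4
  Swap: [32, 49, 54, 66, 61]

After 3 steps: [32, 49, 54, 66, 61]


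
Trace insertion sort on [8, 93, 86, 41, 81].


Initial: [8, 93, 86, 41, 81]
Insert 93: [8, 93, 86, 41, 81]
Insert 86: [8, 86, 93, 41, 81]
Insert 41: [8, 41, 86, 93, 81]
Insert 81: [8, 41, 81, 86, 93]

Sorted: [8, 41, 81, 86, 93]


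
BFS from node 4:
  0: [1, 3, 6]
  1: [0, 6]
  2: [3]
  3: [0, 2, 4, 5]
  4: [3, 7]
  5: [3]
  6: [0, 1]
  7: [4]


Visit 4, enqueue [3, 7]
Visit 3, enqueue [0, 2, 5]
Visit 7, enqueue []
Visit 0, enqueue [1, 6]
Visit 2, enqueue []
Visit 5, enqueue []
Visit 1, enqueue []
Visit 6, enqueue []

BFS order: [4, 3, 7, 0, 2, 5, 1, 6]


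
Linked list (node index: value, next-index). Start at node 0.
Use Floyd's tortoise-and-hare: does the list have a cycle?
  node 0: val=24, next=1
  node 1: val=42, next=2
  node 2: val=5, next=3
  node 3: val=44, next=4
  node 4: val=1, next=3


Floyd's tortoise (slow, +1) and hare (fast, +2):
  init: slow=0, fast=0
  step 1: slow=1, fast=2
  step 2: slow=2, fast=4
  step 3: slow=3, fast=4
  step 4: slow=4, fast=4
  slow == fast at node 4: cycle detected

Cycle: yes


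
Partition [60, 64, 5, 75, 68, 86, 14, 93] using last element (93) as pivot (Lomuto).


Pivot: 93
  60 <= 93: advance i (no swap)
  64 <= 93: advance i (no swap)
  5 <= 93: advance i (no swap)
  75 <= 93: advance i (no swap)
  68 <= 93: advance i (no swap)
  86 <= 93: advance i (no swap)
  14 <= 93: advance i (no swap)
Place pivot at 7: [60, 64, 5, 75, 68, 86, 14, 93]

Partitioned: [60, 64, 5, 75, 68, 86, 14, 93]


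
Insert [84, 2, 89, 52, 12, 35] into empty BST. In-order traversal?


Insert 84: root
Insert 2: L from 84
Insert 89: R from 84
Insert 52: L from 84 -> R from 2
Insert 12: L from 84 -> R from 2 -> L from 52
Insert 35: L from 84 -> R from 2 -> L from 52 -> R from 12

In-order: [2, 12, 35, 52, 84, 89]


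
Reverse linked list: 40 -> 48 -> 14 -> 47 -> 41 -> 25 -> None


Step 1: curr=40, set curr.next=prev(None) | reversed so far: 40
Step 2: curr=48, set curr.next=prev(40) | reversed so far: 48 -> 40
Step 3: curr=14, set curr.next=prev(48) | reversed so far: 14 -> 48 -> 40
Step 4: curr=47, set curr.next=prev(14) | reversed so far: 47 -> 14 -> 48 -> 40
Step 5: curr=41, set curr.next=prev(47) | reversed so far: 41 -> 47 -> 14 -> 48 -> 40
Step 6: curr=25, set curr.next=prev(41) | reversed so far: 25 -> 41 -> 47 -> 14 -> 48 -> 40

25 -> 41 -> 47 -> 14 -> 48 -> 40 -> None


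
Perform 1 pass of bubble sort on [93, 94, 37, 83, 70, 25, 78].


Initial: [93, 94, 37, 83, 70, 25, 78]
Pass 1: [93, 37, 83, 70, 25, 78, 94] (5 swaps)

After 1 pass: [93, 37, 83, 70, 25, 78, 94]


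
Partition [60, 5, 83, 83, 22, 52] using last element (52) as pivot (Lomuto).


Pivot: 52
  5 <= 52: swap -> [5, 60, 83, 83, 22, 52]
  22 <= 52: swap -> [5, 22, 83, 83, 60, 52]
Place pivot at 2: [5, 22, 52, 83, 60, 83]

Partitioned: [5, 22, 52, 83, 60, 83]


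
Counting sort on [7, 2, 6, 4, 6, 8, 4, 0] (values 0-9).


Input: [7, 2, 6, 4, 6, 8, 4, 0]
Counts: [1, 0, 1, 0, 2, 0, 2, 1, 1, 0]

Sorted: [0, 2, 4, 4, 6, 6, 7, 8]


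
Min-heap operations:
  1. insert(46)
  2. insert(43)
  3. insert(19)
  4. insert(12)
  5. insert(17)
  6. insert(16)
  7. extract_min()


insert(46) -> [46]
insert(43) -> [43, 46]
insert(19) -> [19, 46, 43]
insert(12) -> [12, 19, 43, 46]
insert(17) -> [12, 17, 43, 46, 19]
insert(16) -> [12, 17, 16, 46, 19, 43]
extract_min()->12, [16, 17, 43, 46, 19]

Final heap: [16, 17, 43, 46, 19]


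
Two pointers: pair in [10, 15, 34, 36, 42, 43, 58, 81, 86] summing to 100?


lo=0(10)+hi=8(86)=96
lo=1(15)+hi=8(86)=101
lo=1(15)+hi=7(81)=96
lo=2(34)+hi=7(81)=115
lo=2(34)+hi=6(58)=92
lo=3(36)+hi=6(58)=94
lo=4(42)+hi=6(58)=100

Yes: 42+58=100


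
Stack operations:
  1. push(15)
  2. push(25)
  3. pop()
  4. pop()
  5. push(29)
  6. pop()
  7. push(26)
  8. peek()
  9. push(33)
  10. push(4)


push(15) -> [15]
push(25) -> [15, 25]
pop()->25, [15]
pop()->15, []
push(29) -> [29]
pop()->29, []
push(26) -> [26]
peek()->26
push(33) -> [26, 33]
push(4) -> [26, 33, 4]

Final stack: [26, 33, 4]


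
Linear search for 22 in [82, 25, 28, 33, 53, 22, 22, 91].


i=0: 82!=22
i=1: 25!=22
i=2: 28!=22
i=3: 33!=22
i=4: 53!=22
i=5: 22==22 found!

Found at 5, 6 comps


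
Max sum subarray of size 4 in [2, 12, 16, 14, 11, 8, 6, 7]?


[0:4]: 44
[1:5]: 53
[2:6]: 49
[3:7]: 39
[4:8]: 32

Max: 53 at [1:5]


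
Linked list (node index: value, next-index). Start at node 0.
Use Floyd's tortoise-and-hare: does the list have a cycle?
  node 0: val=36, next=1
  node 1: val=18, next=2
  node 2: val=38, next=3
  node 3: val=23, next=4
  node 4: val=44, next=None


Floyd's tortoise (slow, +1) and hare (fast, +2):
  init: slow=0, fast=0
  step 1: slow=1, fast=2
  step 2: slow=2, fast=4
  step 3: fast -> None, no cycle

Cycle: no


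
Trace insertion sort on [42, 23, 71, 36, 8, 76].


Initial: [42, 23, 71, 36, 8, 76]
Insert 23: [23, 42, 71, 36, 8, 76]
Insert 71: [23, 42, 71, 36, 8, 76]
Insert 36: [23, 36, 42, 71, 8, 76]
Insert 8: [8, 23, 36, 42, 71, 76]
Insert 76: [8, 23, 36, 42, 71, 76]

Sorted: [8, 23, 36, 42, 71, 76]


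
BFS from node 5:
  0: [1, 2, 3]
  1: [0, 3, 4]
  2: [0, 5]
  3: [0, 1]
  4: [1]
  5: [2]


Visit 5, enqueue [2]
Visit 2, enqueue [0]
Visit 0, enqueue [1, 3]
Visit 1, enqueue [4]
Visit 3, enqueue []
Visit 4, enqueue []

BFS order: [5, 2, 0, 1, 3, 4]


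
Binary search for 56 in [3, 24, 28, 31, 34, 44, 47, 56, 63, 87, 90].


Step 1: lo=0, hi=10, mid=5, val=44
Step 2: lo=6, hi=10, mid=8, val=63
Step 3: lo=6, hi=7, mid=6, val=47
Step 4: lo=7, hi=7, mid=7, val=56

Found at index 7


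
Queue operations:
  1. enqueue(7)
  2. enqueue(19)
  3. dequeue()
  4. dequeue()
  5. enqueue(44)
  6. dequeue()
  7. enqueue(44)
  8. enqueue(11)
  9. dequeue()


enqueue(7) -> [7]
enqueue(19) -> [7, 19]
dequeue()->7, [19]
dequeue()->19, []
enqueue(44) -> [44]
dequeue()->44, []
enqueue(44) -> [44]
enqueue(11) -> [44, 11]
dequeue()->44, [11]

Final queue: [11]


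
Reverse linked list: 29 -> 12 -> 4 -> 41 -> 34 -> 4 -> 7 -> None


Step 1: curr=29, set curr.next=prev(None) | reversed so far: 29
Step 2: curr=12, set curr.next=prev(29) | reversed so far: 12 -> 29
Step 3: curr=4, set curr.next=prev(12) | reversed so far: 4 -> 12 -> 29
Step 4: curr=41, set curr.next=prev(4) | reversed so far: 41 -> 4 -> 12 -> 29
Step 5: curr=34, set curr.next=prev(41) | reversed so far: 34 -> 41 -> 4 -> 12 -> 29
Step 6: curr=4, set curr.next=prev(34) | reversed so far: 4 -> 34 -> 41 -> 4 -> 12 -> 29
Step 7: curr=7, set curr.next=prev(4) | reversed so far: 7 -> 4 -> 34 -> 41 -> 4 -> 12 -> 29

7 -> 4 -> 34 -> 41 -> 4 -> 12 -> 29 -> None


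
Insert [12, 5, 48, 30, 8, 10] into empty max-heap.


Insert 12: [12]
Insert 5: [12, 5]
Insert 48: [48, 5, 12]
Insert 30: [48, 30, 12, 5]
Insert 8: [48, 30, 12, 5, 8]
Insert 10: [48, 30, 12, 5, 8, 10]

Final heap: [48, 30, 12, 5, 8, 10]


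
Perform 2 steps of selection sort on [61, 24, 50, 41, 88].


Initial: [61, 24, 50, 41, 88]
Step 1: min=24 at 1
  Swap: [24, 61, 50, 41, 88]
Step 2: min=41 at 3
  Swap: [24, 41, 50, 61, 88]

After 2 steps: [24, 41, 50, 61, 88]


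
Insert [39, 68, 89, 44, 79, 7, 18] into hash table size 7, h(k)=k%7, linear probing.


Insert 39: h=4 -> slot 4
Insert 68: h=5 -> slot 5
Insert 89: h=5, 1 probes -> slot 6
Insert 44: h=2 -> slot 2
Insert 79: h=2, 1 probes -> slot 3
Insert 7: h=0 -> slot 0
Insert 18: h=4, 4 probes -> slot 1

Table: [7, 18, 44, 79, 39, 68, 89]


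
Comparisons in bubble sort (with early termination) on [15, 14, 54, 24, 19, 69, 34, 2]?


Algorithm: bubble sort (with early termination)
Input: [15, 14, 54, 24, 19, 69, 34, 2]
Sorted: [2, 14, 15, 19, 24, 34, 54, 69]

28


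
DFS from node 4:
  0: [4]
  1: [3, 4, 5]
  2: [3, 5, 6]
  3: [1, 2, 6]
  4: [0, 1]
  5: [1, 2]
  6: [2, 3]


Visit 4, push [1, 0]
Visit 0, push []
Visit 1, push [5, 3]
Visit 3, push [6, 2]
Visit 2, push [6, 5]
Visit 5, push []
Visit 6, push []

DFS order: [4, 0, 1, 3, 2, 5, 6]


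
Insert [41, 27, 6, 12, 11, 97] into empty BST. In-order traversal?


Insert 41: root
Insert 27: L from 41
Insert 6: L from 41 -> L from 27
Insert 12: L from 41 -> L from 27 -> R from 6
Insert 11: L from 41 -> L from 27 -> R from 6 -> L from 12
Insert 97: R from 41

In-order: [6, 11, 12, 27, 41, 97]


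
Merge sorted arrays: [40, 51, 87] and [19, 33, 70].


Take 19 from B
Take 33 from B
Take 40 from A
Take 51 from A
Take 70 from B

Merged: [19, 33, 40, 51, 70, 87]


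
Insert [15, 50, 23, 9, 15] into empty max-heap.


Insert 15: [15]
Insert 50: [50, 15]
Insert 23: [50, 15, 23]
Insert 9: [50, 15, 23, 9]
Insert 15: [50, 15, 23, 9, 15]

Final heap: [50, 15, 23, 9, 15]


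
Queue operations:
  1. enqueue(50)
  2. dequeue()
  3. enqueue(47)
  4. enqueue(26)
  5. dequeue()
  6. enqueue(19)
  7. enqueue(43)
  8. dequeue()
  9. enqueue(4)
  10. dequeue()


enqueue(50) -> [50]
dequeue()->50, []
enqueue(47) -> [47]
enqueue(26) -> [47, 26]
dequeue()->47, [26]
enqueue(19) -> [26, 19]
enqueue(43) -> [26, 19, 43]
dequeue()->26, [19, 43]
enqueue(4) -> [19, 43, 4]
dequeue()->19, [43, 4]

Final queue: [43, 4]


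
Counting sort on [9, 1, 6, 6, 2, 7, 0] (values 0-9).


Input: [9, 1, 6, 6, 2, 7, 0]
Counts: [1, 1, 1, 0, 0, 0, 2, 1, 0, 1]

Sorted: [0, 1, 2, 6, 6, 7, 9]


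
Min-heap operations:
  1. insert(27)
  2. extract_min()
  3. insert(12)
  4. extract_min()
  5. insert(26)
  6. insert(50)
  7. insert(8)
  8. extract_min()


insert(27) -> [27]
extract_min()->27, []
insert(12) -> [12]
extract_min()->12, []
insert(26) -> [26]
insert(50) -> [26, 50]
insert(8) -> [8, 50, 26]
extract_min()->8, [26, 50]

Final heap: [26, 50]


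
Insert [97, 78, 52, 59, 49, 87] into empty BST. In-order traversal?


Insert 97: root
Insert 78: L from 97
Insert 52: L from 97 -> L from 78
Insert 59: L from 97 -> L from 78 -> R from 52
Insert 49: L from 97 -> L from 78 -> L from 52
Insert 87: L from 97 -> R from 78

In-order: [49, 52, 59, 78, 87, 97]


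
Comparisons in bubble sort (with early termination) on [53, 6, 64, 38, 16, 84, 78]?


Algorithm: bubble sort (with early termination)
Input: [53, 6, 64, 38, 16, 84, 78]
Sorted: [6, 16, 38, 53, 64, 78, 84]

18


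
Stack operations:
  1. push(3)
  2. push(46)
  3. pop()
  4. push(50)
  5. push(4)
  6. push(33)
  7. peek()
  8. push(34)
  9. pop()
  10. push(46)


push(3) -> [3]
push(46) -> [3, 46]
pop()->46, [3]
push(50) -> [3, 50]
push(4) -> [3, 50, 4]
push(33) -> [3, 50, 4, 33]
peek()->33
push(34) -> [3, 50, 4, 33, 34]
pop()->34, [3, 50, 4, 33]
push(46) -> [3, 50, 4, 33, 46]

Final stack: [3, 50, 4, 33, 46]


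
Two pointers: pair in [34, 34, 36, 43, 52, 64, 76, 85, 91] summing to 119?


lo=0(34)+hi=8(91)=125
lo=0(34)+hi=7(85)=119

Yes: 34+85=119


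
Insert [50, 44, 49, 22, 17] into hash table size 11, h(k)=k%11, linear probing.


Insert 50: h=6 -> slot 6
Insert 44: h=0 -> slot 0
Insert 49: h=5 -> slot 5
Insert 22: h=0, 1 probes -> slot 1
Insert 17: h=6, 1 probes -> slot 7

Table: [44, 22, None, None, None, 49, 50, 17, None, None, None]


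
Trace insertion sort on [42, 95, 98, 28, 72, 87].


Initial: [42, 95, 98, 28, 72, 87]
Insert 95: [42, 95, 98, 28, 72, 87]
Insert 98: [42, 95, 98, 28, 72, 87]
Insert 28: [28, 42, 95, 98, 72, 87]
Insert 72: [28, 42, 72, 95, 98, 87]
Insert 87: [28, 42, 72, 87, 95, 98]

Sorted: [28, 42, 72, 87, 95, 98]


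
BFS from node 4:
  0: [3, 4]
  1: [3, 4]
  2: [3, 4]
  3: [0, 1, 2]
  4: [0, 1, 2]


Visit 4, enqueue [0, 1, 2]
Visit 0, enqueue [3]
Visit 1, enqueue []
Visit 2, enqueue []
Visit 3, enqueue []

BFS order: [4, 0, 1, 2, 3]


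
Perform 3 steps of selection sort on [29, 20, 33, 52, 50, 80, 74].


Initial: [29, 20, 33, 52, 50, 80, 74]
Step 1: min=20 at 1
  Swap: [20, 29, 33, 52, 50, 80, 74]
Step 2: min=29 at 1
  Swap: [20, 29, 33, 52, 50, 80, 74]
Step 3: min=33 at 2
  Swap: [20, 29, 33, 52, 50, 80, 74]

After 3 steps: [20, 29, 33, 52, 50, 80, 74]


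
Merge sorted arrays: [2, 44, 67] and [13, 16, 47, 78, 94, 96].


Take 2 from A
Take 13 from B
Take 16 from B
Take 44 from A
Take 47 from B
Take 67 from A

Merged: [2, 13, 16, 44, 47, 67, 78, 94, 96]


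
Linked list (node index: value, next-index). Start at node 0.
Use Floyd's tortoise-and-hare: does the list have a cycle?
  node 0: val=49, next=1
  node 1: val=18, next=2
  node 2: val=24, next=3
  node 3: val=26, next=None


Floyd's tortoise (slow, +1) and hare (fast, +2):
  init: slow=0, fast=0
  step 1: slow=1, fast=2
  step 2: fast 2->3->None, no cycle

Cycle: no


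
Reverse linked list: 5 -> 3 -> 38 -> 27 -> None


Step 1: curr=5, set curr.next=prev(None) | reversed so far: 5
Step 2: curr=3, set curr.next=prev(5) | reversed so far: 3 -> 5
Step 3: curr=38, set curr.next=prev(3) | reversed so far: 38 -> 3 -> 5
Step 4: curr=27, set curr.next=prev(38) | reversed so far: 27 -> 38 -> 3 -> 5

27 -> 38 -> 3 -> 5 -> None


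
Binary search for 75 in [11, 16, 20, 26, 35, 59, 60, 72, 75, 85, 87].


Step 1: lo=0, hi=10, mid=5, val=59
Step 2: lo=6, hi=10, mid=8, val=75

Found at index 8


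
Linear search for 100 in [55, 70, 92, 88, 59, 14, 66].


i=0: 55!=100
i=1: 70!=100
i=2: 92!=100
i=3: 88!=100
i=4: 59!=100
i=5: 14!=100
i=6: 66!=100

Not found, 7 comps


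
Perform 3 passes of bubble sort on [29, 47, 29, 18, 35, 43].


Initial: [29, 47, 29, 18, 35, 43]
Pass 1: [29, 29, 18, 35, 43, 47] (4 swaps)
Pass 2: [29, 18, 29, 35, 43, 47] (1 swaps)
Pass 3: [18, 29, 29, 35, 43, 47] (1 swaps)

After 3 passes: [18, 29, 29, 35, 43, 47]


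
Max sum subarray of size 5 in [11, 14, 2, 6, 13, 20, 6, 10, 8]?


[0:5]: 46
[1:6]: 55
[2:7]: 47
[3:8]: 55
[4:9]: 57

Max: 57 at [4:9]
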